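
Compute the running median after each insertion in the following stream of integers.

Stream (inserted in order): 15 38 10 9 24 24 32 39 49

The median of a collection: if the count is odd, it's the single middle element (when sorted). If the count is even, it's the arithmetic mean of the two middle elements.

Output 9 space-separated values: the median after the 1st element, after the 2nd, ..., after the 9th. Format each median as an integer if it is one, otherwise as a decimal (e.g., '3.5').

Answer: 15 26.5 15 12.5 15 19.5 24 24 24

Derivation:
Step 1: insert 15 -> lo=[15] (size 1, max 15) hi=[] (size 0) -> median=15
Step 2: insert 38 -> lo=[15] (size 1, max 15) hi=[38] (size 1, min 38) -> median=26.5
Step 3: insert 10 -> lo=[10, 15] (size 2, max 15) hi=[38] (size 1, min 38) -> median=15
Step 4: insert 9 -> lo=[9, 10] (size 2, max 10) hi=[15, 38] (size 2, min 15) -> median=12.5
Step 5: insert 24 -> lo=[9, 10, 15] (size 3, max 15) hi=[24, 38] (size 2, min 24) -> median=15
Step 6: insert 24 -> lo=[9, 10, 15] (size 3, max 15) hi=[24, 24, 38] (size 3, min 24) -> median=19.5
Step 7: insert 32 -> lo=[9, 10, 15, 24] (size 4, max 24) hi=[24, 32, 38] (size 3, min 24) -> median=24
Step 8: insert 39 -> lo=[9, 10, 15, 24] (size 4, max 24) hi=[24, 32, 38, 39] (size 4, min 24) -> median=24
Step 9: insert 49 -> lo=[9, 10, 15, 24, 24] (size 5, max 24) hi=[32, 38, 39, 49] (size 4, min 32) -> median=24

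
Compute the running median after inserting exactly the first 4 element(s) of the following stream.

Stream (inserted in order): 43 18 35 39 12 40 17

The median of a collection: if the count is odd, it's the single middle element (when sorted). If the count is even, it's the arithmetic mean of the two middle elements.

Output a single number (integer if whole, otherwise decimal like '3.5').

Step 1: insert 43 -> lo=[43] (size 1, max 43) hi=[] (size 0) -> median=43
Step 2: insert 18 -> lo=[18] (size 1, max 18) hi=[43] (size 1, min 43) -> median=30.5
Step 3: insert 35 -> lo=[18, 35] (size 2, max 35) hi=[43] (size 1, min 43) -> median=35
Step 4: insert 39 -> lo=[18, 35] (size 2, max 35) hi=[39, 43] (size 2, min 39) -> median=37

Answer: 37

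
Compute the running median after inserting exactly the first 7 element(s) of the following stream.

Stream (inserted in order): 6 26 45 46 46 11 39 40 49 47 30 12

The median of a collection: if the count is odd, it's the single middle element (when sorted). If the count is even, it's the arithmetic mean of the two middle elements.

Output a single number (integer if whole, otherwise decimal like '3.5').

Answer: 39

Derivation:
Step 1: insert 6 -> lo=[6] (size 1, max 6) hi=[] (size 0) -> median=6
Step 2: insert 26 -> lo=[6] (size 1, max 6) hi=[26] (size 1, min 26) -> median=16
Step 3: insert 45 -> lo=[6, 26] (size 2, max 26) hi=[45] (size 1, min 45) -> median=26
Step 4: insert 46 -> lo=[6, 26] (size 2, max 26) hi=[45, 46] (size 2, min 45) -> median=35.5
Step 5: insert 46 -> lo=[6, 26, 45] (size 3, max 45) hi=[46, 46] (size 2, min 46) -> median=45
Step 6: insert 11 -> lo=[6, 11, 26] (size 3, max 26) hi=[45, 46, 46] (size 3, min 45) -> median=35.5
Step 7: insert 39 -> lo=[6, 11, 26, 39] (size 4, max 39) hi=[45, 46, 46] (size 3, min 45) -> median=39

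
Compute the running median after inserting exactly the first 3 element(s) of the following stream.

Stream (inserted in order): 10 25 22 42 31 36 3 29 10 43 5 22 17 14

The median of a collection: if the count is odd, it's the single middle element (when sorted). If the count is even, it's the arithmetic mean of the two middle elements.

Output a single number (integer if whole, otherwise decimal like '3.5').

Step 1: insert 10 -> lo=[10] (size 1, max 10) hi=[] (size 0) -> median=10
Step 2: insert 25 -> lo=[10] (size 1, max 10) hi=[25] (size 1, min 25) -> median=17.5
Step 3: insert 22 -> lo=[10, 22] (size 2, max 22) hi=[25] (size 1, min 25) -> median=22

Answer: 22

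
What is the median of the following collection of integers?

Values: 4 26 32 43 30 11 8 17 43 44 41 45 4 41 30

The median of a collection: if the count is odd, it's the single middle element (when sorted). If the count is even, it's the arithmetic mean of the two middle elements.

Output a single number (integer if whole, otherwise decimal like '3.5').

Answer: 30

Derivation:
Step 1: insert 4 -> lo=[4] (size 1, max 4) hi=[] (size 0) -> median=4
Step 2: insert 26 -> lo=[4] (size 1, max 4) hi=[26] (size 1, min 26) -> median=15
Step 3: insert 32 -> lo=[4, 26] (size 2, max 26) hi=[32] (size 1, min 32) -> median=26
Step 4: insert 43 -> lo=[4, 26] (size 2, max 26) hi=[32, 43] (size 2, min 32) -> median=29
Step 5: insert 30 -> lo=[4, 26, 30] (size 3, max 30) hi=[32, 43] (size 2, min 32) -> median=30
Step 6: insert 11 -> lo=[4, 11, 26] (size 3, max 26) hi=[30, 32, 43] (size 3, min 30) -> median=28
Step 7: insert 8 -> lo=[4, 8, 11, 26] (size 4, max 26) hi=[30, 32, 43] (size 3, min 30) -> median=26
Step 8: insert 17 -> lo=[4, 8, 11, 17] (size 4, max 17) hi=[26, 30, 32, 43] (size 4, min 26) -> median=21.5
Step 9: insert 43 -> lo=[4, 8, 11, 17, 26] (size 5, max 26) hi=[30, 32, 43, 43] (size 4, min 30) -> median=26
Step 10: insert 44 -> lo=[4, 8, 11, 17, 26] (size 5, max 26) hi=[30, 32, 43, 43, 44] (size 5, min 30) -> median=28
Step 11: insert 41 -> lo=[4, 8, 11, 17, 26, 30] (size 6, max 30) hi=[32, 41, 43, 43, 44] (size 5, min 32) -> median=30
Step 12: insert 45 -> lo=[4, 8, 11, 17, 26, 30] (size 6, max 30) hi=[32, 41, 43, 43, 44, 45] (size 6, min 32) -> median=31
Step 13: insert 4 -> lo=[4, 4, 8, 11, 17, 26, 30] (size 7, max 30) hi=[32, 41, 43, 43, 44, 45] (size 6, min 32) -> median=30
Step 14: insert 41 -> lo=[4, 4, 8, 11, 17, 26, 30] (size 7, max 30) hi=[32, 41, 41, 43, 43, 44, 45] (size 7, min 32) -> median=31
Step 15: insert 30 -> lo=[4, 4, 8, 11, 17, 26, 30, 30] (size 8, max 30) hi=[32, 41, 41, 43, 43, 44, 45] (size 7, min 32) -> median=30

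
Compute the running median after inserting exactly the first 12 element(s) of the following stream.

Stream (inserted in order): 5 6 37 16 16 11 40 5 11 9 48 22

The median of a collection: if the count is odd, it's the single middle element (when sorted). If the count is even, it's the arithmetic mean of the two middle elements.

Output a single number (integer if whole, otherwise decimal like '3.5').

Answer: 13.5

Derivation:
Step 1: insert 5 -> lo=[5] (size 1, max 5) hi=[] (size 0) -> median=5
Step 2: insert 6 -> lo=[5] (size 1, max 5) hi=[6] (size 1, min 6) -> median=5.5
Step 3: insert 37 -> lo=[5, 6] (size 2, max 6) hi=[37] (size 1, min 37) -> median=6
Step 4: insert 16 -> lo=[5, 6] (size 2, max 6) hi=[16, 37] (size 2, min 16) -> median=11
Step 5: insert 16 -> lo=[5, 6, 16] (size 3, max 16) hi=[16, 37] (size 2, min 16) -> median=16
Step 6: insert 11 -> lo=[5, 6, 11] (size 3, max 11) hi=[16, 16, 37] (size 3, min 16) -> median=13.5
Step 7: insert 40 -> lo=[5, 6, 11, 16] (size 4, max 16) hi=[16, 37, 40] (size 3, min 16) -> median=16
Step 8: insert 5 -> lo=[5, 5, 6, 11] (size 4, max 11) hi=[16, 16, 37, 40] (size 4, min 16) -> median=13.5
Step 9: insert 11 -> lo=[5, 5, 6, 11, 11] (size 5, max 11) hi=[16, 16, 37, 40] (size 4, min 16) -> median=11
Step 10: insert 9 -> lo=[5, 5, 6, 9, 11] (size 5, max 11) hi=[11, 16, 16, 37, 40] (size 5, min 11) -> median=11
Step 11: insert 48 -> lo=[5, 5, 6, 9, 11, 11] (size 6, max 11) hi=[16, 16, 37, 40, 48] (size 5, min 16) -> median=11
Step 12: insert 22 -> lo=[5, 5, 6, 9, 11, 11] (size 6, max 11) hi=[16, 16, 22, 37, 40, 48] (size 6, min 16) -> median=13.5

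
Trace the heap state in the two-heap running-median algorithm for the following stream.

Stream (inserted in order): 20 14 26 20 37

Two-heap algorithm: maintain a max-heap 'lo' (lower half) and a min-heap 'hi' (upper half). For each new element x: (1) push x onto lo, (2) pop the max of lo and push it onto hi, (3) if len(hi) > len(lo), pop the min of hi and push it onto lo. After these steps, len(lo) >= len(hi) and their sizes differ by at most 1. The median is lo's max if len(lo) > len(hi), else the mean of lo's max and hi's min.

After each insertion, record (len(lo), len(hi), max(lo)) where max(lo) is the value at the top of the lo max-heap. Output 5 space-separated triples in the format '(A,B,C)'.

Step 1: insert 20 -> lo=[20] hi=[] -> (len(lo)=1, len(hi)=0, max(lo)=20)
Step 2: insert 14 -> lo=[14] hi=[20] -> (len(lo)=1, len(hi)=1, max(lo)=14)
Step 3: insert 26 -> lo=[14, 20] hi=[26] -> (len(lo)=2, len(hi)=1, max(lo)=20)
Step 4: insert 20 -> lo=[14, 20] hi=[20, 26] -> (len(lo)=2, len(hi)=2, max(lo)=20)
Step 5: insert 37 -> lo=[14, 20, 20] hi=[26, 37] -> (len(lo)=3, len(hi)=2, max(lo)=20)

Answer: (1,0,20) (1,1,14) (2,1,20) (2,2,20) (3,2,20)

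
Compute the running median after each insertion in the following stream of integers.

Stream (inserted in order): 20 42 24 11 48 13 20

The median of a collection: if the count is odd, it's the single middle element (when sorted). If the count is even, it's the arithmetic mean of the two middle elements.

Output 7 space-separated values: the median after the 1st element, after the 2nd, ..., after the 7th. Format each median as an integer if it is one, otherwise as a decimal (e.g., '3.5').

Step 1: insert 20 -> lo=[20] (size 1, max 20) hi=[] (size 0) -> median=20
Step 2: insert 42 -> lo=[20] (size 1, max 20) hi=[42] (size 1, min 42) -> median=31
Step 3: insert 24 -> lo=[20, 24] (size 2, max 24) hi=[42] (size 1, min 42) -> median=24
Step 4: insert 11 -> lo=[11, 20] (size 2, max 20) hi=[24, 42] (size 2, min 24) -> median=22
Step 5: insert 48 -> lo=[11, 20, 24] (size 3, max 24) hi=[42, 48] (size 2, min 42) -> median=24
Step 6: insert 13 -> lo=[11, 13, 20] (size 3, max 20) hi=[24, 42, 48] (size 3, min 24) -> median=22
Step 7: insert 20 -> lo=[11, 13, 20, 20] (size 4, max 20) hi=[24, 42, 48] (size 3, min 24) -> median=20

Answer: 20 31 24 22 24 22 20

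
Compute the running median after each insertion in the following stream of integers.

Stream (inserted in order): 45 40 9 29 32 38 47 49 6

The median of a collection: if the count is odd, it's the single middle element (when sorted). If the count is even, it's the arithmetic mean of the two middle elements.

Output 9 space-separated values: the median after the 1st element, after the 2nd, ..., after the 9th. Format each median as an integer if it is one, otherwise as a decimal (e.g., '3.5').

Answer: 45 42.5 40 34.5 32 35 38 39 38

Derivation:
Step 1: insert 45 -> lo=[45] (size 1, max 45) hi=[] (size 0) -> median=45
Step 2: insert 40 -> lo=[40] (size 1, max 40) hi=[45] (size 1, min 45) -> median=42.5
Step 3: insert 9 -> lo=[9, 40] (size 2, max 40) hi=[45] (size 1, min 45) -> median=40
Step 4: insert 29 -> lo=[9, 29] (size 2, max 29) hi=[40, 45] (size 2, min 40) -> median=34.5
Step 5: insert 32 -> lo=[9, 29, 32] (size 3, max 32) hi=[40, 45] (size 2, min 40) -> median=32
Step 6: insert 38 -> lo=[9, 29, 32] (size 3, max 32) hi=[38, 40, 45] (size 3, min 38) -> median=35
Step 7: insert 47 -> lo=[9, 29, 32, 38] (size 4, max 38) hi=[40, 45, 47] (size 3, min 40) -> median=38
Step 8: insert 49 -> lo=[9, 29, 32, 38] (size 4, max 38) hi=[40, 45, 47, 49] (size 4, min 40) -> median=39
Step 9: insert 6 -> lo=[6, 9, 29, 32, 38] (size 5, max 38) hi=[40, 45, 47, 49] (size 4, min 40) -> median=38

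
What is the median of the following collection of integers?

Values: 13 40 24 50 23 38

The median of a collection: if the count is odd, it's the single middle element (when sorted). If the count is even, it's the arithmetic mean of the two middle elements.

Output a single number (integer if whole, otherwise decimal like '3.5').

Answer: 31

Derivation:
Step 1: insert 13 -> lo=[13] (size 1, max 13) hi=[] (size 0) -> median=13
Step 2: insert 40 -> lo=[13] (size 1, max 13) hi=[40] (size 1, min 40) -> median=26.5
Step 3: insert 24 -> lo=[13, 24] (size 2, max 24) hi=[40] (size 1, min 40) -> median=24
Step 4: insert 50 -> lo=[13, 24] (size 2, max 24) hi=[40, 50] (size 2, min 40) -> median=32
Step 5: insert 23 -> lo=[13, 23, 24] (size 3, max 24) hi=[40, 50] (size 2, min 40) -> median=24
Step 6: insert 38 -> lo=[13, 23, 24] (size 3, max 24) hi=[38, 40, 50] (size 3, min 38) -> median=31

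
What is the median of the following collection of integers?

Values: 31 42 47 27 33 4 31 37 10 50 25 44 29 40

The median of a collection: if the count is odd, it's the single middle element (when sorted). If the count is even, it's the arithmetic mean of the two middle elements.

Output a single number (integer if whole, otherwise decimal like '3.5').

Answer: 32

Derivation:
Step 1: insert 31 -> lo=[31] (size 1, max 31) hi=[] (size 0) -> median=31
Step 2: insert 42 -> lo=[31] (size 1, max 31) hi=[42] (size 1, min 42) -> median=36.5
Step 3: insert 47 -> lo=[31, 42] (size 2, max 42) hi=[47] (size 1, min 47) -> median=42
Step 4: insert 27 -> lo=[27, 31] (size 2, max 31) hi=[42, 47] (size 2, min 42) -> median=36.5
Step 5: insert 33 -> lo=[27, 31, 33] (size 3, max 33) hi=[42, 47] (size 2, min 42) -> median=33
Step 6: insert 4 -> lo=[4, 27, 31] (size 3, max 31) hi=[33, 42, 47] (size 3, min 33) -> median=32
Step 7: insert 31 -> lo=[4, 27, 31, 31] (size 4, max 31) hi=[33, 42, 47] (size 3, min 33) -> median=31
Step 8: insert 37 -> lo=[4, 27, 31, 31] (size 4, max 31) hi=[33, 37, 42, 47] (size 4, min 33) -> median=32
Step 9: insert 10 -> lo=[4, 10, 27, 31, 31] (size 5, max 31) hi=[33, 37, 42, 47] (size 4, min 33) -> median=31
Step 10: insert 50 -> lo=[4, 10, 27, 31, 31] (size 5, max 31) hi=[33, 37, 42, 47, 50] (size 5, min 33) -> median=32
Step 11: insert 25 -> lo=[4, 10, 25, 27, 31, 31] (size 6, max 31) hi=[33, 37, 42, 47, 50] (size 5, min 33) -> median=31
Step 12: insert 44 -> lo=[4, 10, 25, 27, 31, 31] (size 6, max 31) hi=[33, 37, 42, 44, 47, 50] (size 6, min 33) -> median=32
Step 13: insert 29 -> lo=[4, 10, 25, 27, 29, 31, 31] (size 7, max 31) hi=[33, 37, 42, 44, 47, 50] (size 6, min 33) -> median=31
Step 14: insert 40 -> lo=[4, 10, 25, 27, 29, 31, 31] (size 7, max 31) hi=[33, 37, 40, 42, 44, 47, 50] (size 7, min 33) -> median=32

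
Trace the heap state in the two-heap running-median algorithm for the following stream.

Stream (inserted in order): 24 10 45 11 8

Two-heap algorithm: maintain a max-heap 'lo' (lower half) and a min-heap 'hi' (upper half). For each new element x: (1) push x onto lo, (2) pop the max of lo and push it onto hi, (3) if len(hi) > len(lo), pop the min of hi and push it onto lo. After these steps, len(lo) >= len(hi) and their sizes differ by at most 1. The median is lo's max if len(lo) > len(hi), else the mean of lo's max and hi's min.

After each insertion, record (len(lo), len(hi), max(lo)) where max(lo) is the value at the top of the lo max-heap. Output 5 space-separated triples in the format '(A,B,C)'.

Answer: (1,0,24) (1,1,10) (2,1,24) (2,2,11) (3,2,11)

Derivation:
Step 1: insert 24 -> lo=[24] hi=[] -> (len(lo)=1, len(hi)=0, max(lo)=24)
Step 2: insert 10 -> lo=[10] hi=[24] -> (len(lo)=1, len(hi)=1, max(lo)=10)
Step 3: insert 45 -> lo=[10, 24] hi=[45] -> (len(lo)=2, len(hi)=1, max(lo)=24)
Step 4: insert 11 -> lo=[10, 11] hi=[24, 45] -> (len(lo)=2, len(hi)=2, max(lo)=11)
Step 5: insert 8 -> lo=[8, 10, 11] hi=[24, 45] -> (len(lo)=3, len(hi)=2, max(lo)=11)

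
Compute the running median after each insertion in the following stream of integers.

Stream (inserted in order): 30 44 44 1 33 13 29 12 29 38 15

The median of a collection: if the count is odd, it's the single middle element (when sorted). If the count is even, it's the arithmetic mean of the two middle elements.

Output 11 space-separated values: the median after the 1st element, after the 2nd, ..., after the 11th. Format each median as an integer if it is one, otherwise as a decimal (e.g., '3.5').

Step 1: insert 30 -> lo=[30] (size 1, max 30) hi=[] (size 0) -> median=30
Step 2: insert 44 -> lo=[30] (size 1, max 30) hi=[44] (size 1, min 44) -> median=37
Step 3: insert 44 -> lo=[30, 44] (size 2, max 44) hi=[44] (size 1, min 44) -> median=44
Step 4: insert 1 -> lo=[1, 30] (size 2, max 30) hi=[44, 44] (size 2, min 44) -> median=37
Step 5: insert 33 -> lo=[1, 30, 33] (size 3, max 33) hi=[44, 44] (size 2, min 44) -> median=33
Step 6: insert 13 -> lo=[1, 13, 30] (size 3, max 30) hi=[33, 44, 44] (size 3, min 33) -> median=31.5
Step 7: insert 29 -> lo=[1, 13, 29, 30] (size 4, max 30) hi=[33, 44, 44] (size 3, min 33) -> median=30
Step 8: insert 12 -> lo=[1, 12, 13, 29] (size 4, max 29) hi=[30, 33, 44, 44] (size 4, min 30) -> median=29.5
Step 9: insert 29 -> lo=[1, 12, 13, 29, 29] (size 5, max 29) hi=[30, 33, 44, 44] (size 4, min 30) -> median=29
Step 10: insert 38 -> lo=[1, 12, 13, 29, 29] (size 5, max 29) hi=[30, 33, 38, 44, 44] (size 5, min 30) -> median=29.5
Step 11: insert 15 -> lo=[1, 12, 13, 15, 29, 29] (size 6, max 29) hi=[30, 33, 38, 44, 44] (size 5, min 30) -> median=29

Answer: 30 37 44 37 33 31.5 30 29.5 29 29.5 29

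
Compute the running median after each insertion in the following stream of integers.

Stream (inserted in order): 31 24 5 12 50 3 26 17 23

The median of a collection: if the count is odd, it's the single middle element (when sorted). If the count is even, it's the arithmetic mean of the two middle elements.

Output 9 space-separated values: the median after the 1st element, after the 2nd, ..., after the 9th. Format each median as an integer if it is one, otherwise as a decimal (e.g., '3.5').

Answer: 31 27.5 24 18 24 18 24 20.5 23

Derivation:
Step 1: insert 31 -> lo=[31] (size 1, max 31) hi=[] (size 0) -> median=31
Step 2: insert 24 -> lo=[24] (size 1, max 24) hi=[31] (size 1, min 31) -> median=27.5
Step 3: insert 5 -> lo=[5, 24] (size 2, max 24) hi=[31] (size 1, min 31) -> median=24
Step 4: insert 12 -> lo=[5, 12] (size 2, max 12) hi=[24, 31] (size 2, min 24) -> median=18
Step 5: insert 50 -> lo=[5, 12, 24] (size 3, max 24) hi=[31, 50] (size 2, min 31) -> median=24
Step 6: insert 3 -> lo=[3, 5, 12] (size 3, max 12) hi=[24, 31, 50] (size 3, min 24) -> median=18
Step 7: insert 26 -> lo=[3, 5, 12, 24] (size 4, max 24) hi=[26, 31, 50] (size 3, min 26) -> median=24
Step 8: insert 17 -> lo=[3, 5, 12, 17] (size 4, max 17) hi=[24, 26, 31, 50] (size 4, min 24) -> median=20.5
Step 9: insert 23 -> lo=[3, 5, 12, 17, 23] (size 5, max 23) hi=[24, 26, 31, 50] (size 4, min 24) -> median=23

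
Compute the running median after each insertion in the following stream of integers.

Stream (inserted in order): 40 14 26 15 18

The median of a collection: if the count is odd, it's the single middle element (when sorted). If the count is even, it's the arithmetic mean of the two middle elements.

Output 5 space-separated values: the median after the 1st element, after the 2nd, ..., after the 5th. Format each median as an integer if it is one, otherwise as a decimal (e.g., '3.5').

Step 1: insert 40 -> lo=[40] (size 1, max 40) hi=[] (size 0) -> median=40
Step 2: insert 14 -> lo=[14] (size 1, max 14) hi=[40] (size 1, min 40) -> median=27
Step 3: insert 26 -> lo=[14, 26] (size 2, max 26) hi=[40] (size 1, min 40) -> median=26
Step 4: insert 15 -> lo=[14, 15] (size 2, max 15) hi=[26, 40] (size 2, min 26) -> median=20.5
Step 5: insert 18 -> lo=[14, 15, 18] (size 3, max 18) hi=[26, 40] (size 2, min 26) -> median=18

Answer: 40 27 26 20.5 18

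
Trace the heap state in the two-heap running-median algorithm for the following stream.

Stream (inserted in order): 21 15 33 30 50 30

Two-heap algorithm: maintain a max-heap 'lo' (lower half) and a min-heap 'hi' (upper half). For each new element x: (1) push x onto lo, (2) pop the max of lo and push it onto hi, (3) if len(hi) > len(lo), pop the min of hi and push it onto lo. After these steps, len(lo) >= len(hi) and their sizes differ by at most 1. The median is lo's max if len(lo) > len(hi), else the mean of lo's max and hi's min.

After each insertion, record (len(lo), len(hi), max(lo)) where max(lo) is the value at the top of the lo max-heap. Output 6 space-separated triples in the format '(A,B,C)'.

Step 1: insert 21 -> lo=[21] hi=[] -> (len(lo)=1, len(hi)=0, max(lo)=21)
Step 2: insert 15 -> lo=[15] hi=[21] -> (len(lo)=1, len(hi)=1, max(lo)=15)
Step 3: insert 33 -> lo=[15, 21] hi=[33] -> (len(lo)=2, len(hi)=1, max(lo)=21)
Step 4: insert 30 -> lo=[15, 21] hi=[30, 33] -> (len(lo)=2, len(hi)=2, max(lo)=21)
Step 5: insert 50 -> lo=[15, 21, 30] hi=[33, 50] -> (len(lo)=3, len(hi)=2, max(lo)=30)
Step 6: insert 30 -> lo=[15, 21, 30] hi=[30, 33, 50] -> (len(lo)=3, len(hi)=3, max(lo)=30)

Answer: (1,0,21) (1,1,15) (2,1,21) (2,2,21) (3,2,30) (3,3,30)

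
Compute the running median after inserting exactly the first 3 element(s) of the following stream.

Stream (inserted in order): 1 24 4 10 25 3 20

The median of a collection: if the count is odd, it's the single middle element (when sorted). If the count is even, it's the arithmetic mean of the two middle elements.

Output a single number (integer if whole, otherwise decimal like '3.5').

Step 1: insert 1 -> lo=[1] (size 1, max 1) hi=[] (size 0) -> median=1
Step 2: insert 24 -> lo=[1] (size 1, max 1) hi=[24] (size 1, min 24) -> median=12.5
Step 3: insert 4 -> lo=[1, 4] (size 2, max 4) hi=[24] (size 1, min 24) -> median=4

Answer: 4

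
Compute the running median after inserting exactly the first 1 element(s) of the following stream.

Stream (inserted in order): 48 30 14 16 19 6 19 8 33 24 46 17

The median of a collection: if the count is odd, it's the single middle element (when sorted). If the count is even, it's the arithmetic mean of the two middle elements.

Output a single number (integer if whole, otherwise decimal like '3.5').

Answer: 48

Derivation:
Step 1: insert 48 -> lo=[48] (size 1, max 48) hi=[] (size 0) -> median=48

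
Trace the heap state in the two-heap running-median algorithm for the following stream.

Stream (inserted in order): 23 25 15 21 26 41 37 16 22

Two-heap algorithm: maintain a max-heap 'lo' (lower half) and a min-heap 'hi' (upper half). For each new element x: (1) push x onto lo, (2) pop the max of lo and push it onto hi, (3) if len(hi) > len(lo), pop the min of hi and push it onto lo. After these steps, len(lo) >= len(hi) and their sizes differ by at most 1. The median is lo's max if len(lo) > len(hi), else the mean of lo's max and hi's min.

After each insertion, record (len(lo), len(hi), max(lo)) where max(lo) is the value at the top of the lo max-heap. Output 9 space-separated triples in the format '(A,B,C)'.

Step 1: insert 23 -> lo=[23] hi=[] -> (len(lo)=1, len(hi)=0, max(lo)=23)
Step 2: insert 25 -> lo=[23] hi=[25] -> (len(lo)=1, len(hi)=1, max(lo)=23)
Step 3: insert 15 -> lo=[15, 23] hi=[25] -> (len(lo)=2, len(hi)=1, max(lo)=23)
Step 4: insert 21 -> lo=[15, 21] hi=[23, 25] -> (len(lo)=2, len(hi)=2, max(lo)=21)
Step 5: insert 26 -> lo=[15, 21, 23] hi=[25, 26] -> (len(lo)=3, len(hi)=2, max(lo)=23)
Step 6: insert 41 -> lo=[15, 21, 23] hi=[25, 26, 41] -> (len(lo)=3, len(hi)=3, max(lo)=23)
Step 7: insert 37 -> lo=[15, 21, 23, 25] hi=[26, 37, 41] -> (len(lo)=4, len(hi)=3, max(lo)=25)
Step 8: insert 16 -> lo=[15, 16, 21, 23] hi=[25, 26, 37, 41] -> (len(lo)=4, len(hi)=4, max(lo)=23)
Step 9: insert 22 -> lo=[15, 16, 21, 22, 23] hi=[25, 26, 37, 41] -> (len(lo)=5, len(hi)=4, max(lo)=23)

Answer: (1,0,23) (1,1,23) (2,1,23) (2,2,21) (3,2,23) (3,3,23) (4,3,25) (4,4,23) (5,4,23)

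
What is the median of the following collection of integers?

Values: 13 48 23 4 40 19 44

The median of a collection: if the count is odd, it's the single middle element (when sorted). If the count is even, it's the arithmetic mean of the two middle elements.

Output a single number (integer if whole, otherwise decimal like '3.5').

Step 1: insert 13 -> lo=[13] (size 1, max 13) hi=[] (size 0) -> median=13
Step 2: insert 48 -> lo=[13] (size 1, max 13) hi=[48] (size 1, min 48) -> median=30.5
Step 3: insert 23 -> lo=[13, 23] (size 2, max 23) hi=[48] (size 1, min 48) -> median=23
Step 4: insert 4 -> lo=[4, 13] (size 2, max 13) hi=[23, 48] (size 2, min 23) -> median=18
Step 5: insert 40 -> lo=[4, 13, 23] (size 3, max 23) hi=[40, 48] (size 2, min 40) -> median=23
Step 6: insert 19 -> lo=[4, 13, 19] (size 3, max 19) hi=[23, 40, 48] (size 3, min 23) -> median=21
Step 7: insert 44 -> lo=[4, 13, 19, 23] (size 4, max 23) hi=[40, 44, 48] (size 3, min 40) -> median=23

Answer: 23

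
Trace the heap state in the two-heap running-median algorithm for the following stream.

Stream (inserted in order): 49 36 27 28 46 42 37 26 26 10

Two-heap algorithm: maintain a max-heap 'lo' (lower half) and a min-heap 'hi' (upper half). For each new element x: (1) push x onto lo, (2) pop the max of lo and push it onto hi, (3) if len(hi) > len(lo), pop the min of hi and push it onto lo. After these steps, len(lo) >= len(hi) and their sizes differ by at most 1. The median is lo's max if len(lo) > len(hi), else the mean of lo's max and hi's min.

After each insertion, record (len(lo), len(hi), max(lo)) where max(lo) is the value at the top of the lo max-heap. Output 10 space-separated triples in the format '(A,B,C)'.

Step 1: insert 49 -> lo=[49] hi=[] -> (len(lo)=1, len(hi)=0, max(lo)=49)
Step 2: insert 36 -> lo=[36] hi=[49] -> (len(lo)=1, len(hi)=1, max(lo)=36)
Step 3: insert 27 -> lo=[27, 36] hi=[49] -> (len(lo)=2, len(hi)=1, max(lo)=36)
Step 4: insert 28 -> lo=[27, 28] hi=[36, 49] -> (len(lo)=2, len(hi)=2, max(lo)=28)
Step 5: insert 46 -> lo=[27, 28, 36] hi=[46, 49] -> (len(lo)=3, len(hi)=2, max(lo)=36)
Step 6: insert 42 -> lo=[27, 28, 36] hi=[42, 46, 49] -> (len(lo)=3, len(hi)=3, max(lo)=36)
Step 7: insert 37 -> lo=[27, 28, 36, 37] hi=[42, 46, 49] -> (len(lo)=4, len(hi)=3, max(lo)=37)
Step 8: insert 26 -> lo=[26, 27, 28, 36] hi=[37, 42, 46, 49] -> (len(lo)=4, len(hi)=4, max(lo)=36)
Step 9: insert 26 -> lo=[26, 26, 27, 28, 36] hi=[37, 42, 46, 49] -> (len(lo)=5, len(hi)=4, max(lo)=36)
Step 10: insert 10 -> lo=[10, 26, 26, 27, 28] hi=[36, 37, 42, 46, 49] -> (len(lo)=5, len(hi)=5, max(lo)=28)

Answer: (1,0,49) (1,1,36) (2,1,36) (2,2,28) (3,2,36) (3,3,36) (4,3,37) (4,4,36) (5,4,36) (5,5,28)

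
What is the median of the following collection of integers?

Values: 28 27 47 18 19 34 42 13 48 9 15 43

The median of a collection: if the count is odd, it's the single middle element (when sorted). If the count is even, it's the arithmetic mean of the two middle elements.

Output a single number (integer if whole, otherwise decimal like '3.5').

Step 1: insert 28 -> lo=[28] (size 1, max 28) hi=[] (size 0) -> median=28
Step 2: insert 27 -> lo=[27] (size 1, max 27) hi=[28] (size 1, min 28) -> median=27.5
Step 3: insert 47 -> lo=[27, 28] (size 2, max 28) hi=[47] (size 1, min 47) -> median=28
Step 4: insert 18 -> lo=[18, 27] (size 2, max 27) hi=[28, 47] (size 2, min 28) -> median=27.5
Step 5: insert 19 -> lo=[18, 19, 27] (size 3, max 27) hi=[28, 47] (size 2, min 28) -> median=27
Step 6: insert 34 -> lo=[18, 19, 27] (size 3, max 27) hi=[28, 34, 47] (size 3, min 28) -> median=27.5
Step 7: insert 42 -> lo=[18, 19, 27, 28] (size 4, max 28) hi=[34, 42, 47] (size 3, min 34) -> median=28
Step 8: insert 13 -> lo=[13, 18, 19, 27] (size 4, max 27) hi=[28, 34, 42, 47] (size 4, min 28) -> median=27.5
Step 9: insert 48 -> lo=[13, 18, 19, 27, 28] (size 5, max 28) hi=[34, 42, 47, 48] (size 4, min 34) -> median=28
Step 10: insert 9 -> lo=[9, 13, 18, 19, 27] (size 5, max 27) hi=[28, 34, 42, 47, 48] (size 5, min 28) -> median=27.5
Step 11: insert 15 -> lo=[9, 13, 15, 18, 19, 27] (size 6, max 27) hi=[28, 34, 42, 47, 48] (size 5, min 28) -> median=27
Step 12: insert 43 -> lo=[9, 13, 15, 18, 19, 27] (size 6, max 27) hi=[28, 34, 42, 43, 47, 48] (size 6, min 28) -> median=27.5

Answer: 27.5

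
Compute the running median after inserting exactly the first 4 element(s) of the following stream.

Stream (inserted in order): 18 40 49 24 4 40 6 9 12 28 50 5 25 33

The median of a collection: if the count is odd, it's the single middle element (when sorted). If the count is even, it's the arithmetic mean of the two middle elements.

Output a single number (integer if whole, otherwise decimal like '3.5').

Step 1: insert 18 -> lo=[18] (size 1, max 18) hi=[] (size 0) -> median=18
Step 2: insert 40 -> lo=[18] (size 1, max 18) hi=[40] (size 1, min 40) -> median=29
Step 3: insert 49 -> lo=[18, 40] (size 2, max 40) hi=[49] (size 1, min 49) -> median=40
Step 4: insert 24 -> lo=[18, 24] (size 2, max 24) hi=[40, 49] (size 2, min 40) -> median=32

Answer: 32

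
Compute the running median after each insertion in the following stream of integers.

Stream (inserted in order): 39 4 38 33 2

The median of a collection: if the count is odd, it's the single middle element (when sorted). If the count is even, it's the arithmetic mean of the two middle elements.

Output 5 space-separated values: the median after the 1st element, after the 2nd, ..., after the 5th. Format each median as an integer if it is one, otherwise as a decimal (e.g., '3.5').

Step 1: insert 39 -> lo=[39] (size 1, max 39) hi=[] (size 0) -> median=39
Step 2: insert 4 -> lo=[4] (size 1, max 4) hi=[39] (size 1, min 39) -> median=21.5
Step 3: insert 38 -> lo=[4, 38] (size 2, max 38) hi=[39] (size 1, min 39) -> median=38
Step 4: insert 33 -> lo=[4, 33] (size 2, max 33) hi=[38, 39] (size 2, min 38) -> median=35.5
Step 5: insert 2 -> lo=[2, 4, 33] (size 3, max 33) hi=[38, 39] (size 2, min 38) -> median=33

Answer: 39 21.5 38 35.5 33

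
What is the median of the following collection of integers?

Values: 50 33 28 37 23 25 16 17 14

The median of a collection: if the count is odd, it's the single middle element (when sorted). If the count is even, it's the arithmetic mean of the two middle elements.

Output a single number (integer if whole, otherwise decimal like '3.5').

Answer: 25

Derivation:
Step 1: insert 50 -> lo=[50] (size 1, max 50) hi=[] (size 0) -> median=50
Step 2: insert 33 -> lo=[33] (size 1, max 33) hi=[50] (size 1, min 50) -> median=41.5
Step 3: insert 28 -> lo=[28, 33] (size 2, max 33) hi=[50] (size 1, min 50) -> median=33
Step 4: insert 37 -> lo=[28, 33] (size 2, max 33) hi=[37, 50] (size 2, min 37) -> median=35
Step 5: insert 23 -> lo=[23, 28, 33] (size 3, max 33) hi=[37, 50] (size 2, min 37) -> median=33
Step 6: insert 25 -> lo=[23, 25, 28] (size 3, max 28) hi=[33, 37, 50] (size 3, min 33) -> median=30.5
Step 7: insert 16 -> lo=[16, 23, 25, 28] (size 4, max 28) hi=[33, 37, 50] (size 3, min 33) -> median=28
Step 8: insert 17 -> lo=[16, 17, 23, 25] (size 4, max 25) hi=[28, 33, 37, 50] (size 4, min 28) -> median=26.5
Step 9: insert 14 -> lo=[14, 16, 17, 23, 25] (size 5, max 25) hi=[28, 33, 37, 50] (size 4, min 28) -> median=25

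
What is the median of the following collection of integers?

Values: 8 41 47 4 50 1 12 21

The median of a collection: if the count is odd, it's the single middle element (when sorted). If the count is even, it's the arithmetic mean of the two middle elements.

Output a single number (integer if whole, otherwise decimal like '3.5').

Step 1: insert 8 -> lo=[8] (size 1, max 8) hi=[] (size 0) -> median=8
Step 2: insert 41 -> lo=[8] (size 1, max 8) hi=[41] (size 1, min 41) -> median=24.5
Step 3: insert 47 -> lo=[8, 41] (size 2, max 41) hi=[47] (size 1, min 47) -> median=41
Step 4: insert 4 -> lo=[4, 8] (size 2, max 8) hi=[41, 47] (size 2, min 41) -> median=24.5
Step 5: insert 50 -> lo=[4, 8, 41] (size 3, max 41) hi=[47, 50] (size 2, min 47) -> median=41
Step 6: insert 1 -> lo=[1, 4, 8] (size 3, max 8) hi=[41, 47, 50] (size 3, min 41) -> median=24.5
Step 7: insert 12 -> lo=[1, 4, 8, 12] (size 4, max 12) hi=[41, 47, 50] (size 3, min 41) -> median=12
Step 8: insert 21 -> lo=[1, 4, 8, 12] (size 4, max 12) hi=[21, 41, 47, 50] (size 4, min 21) -> median=16.5

Answer: 16.5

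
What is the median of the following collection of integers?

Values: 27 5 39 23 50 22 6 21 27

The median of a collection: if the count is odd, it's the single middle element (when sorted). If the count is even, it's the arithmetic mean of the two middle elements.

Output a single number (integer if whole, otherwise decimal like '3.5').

Answer: 23

Derivation:
Step 1: insert 27 -> lo=[27] (size 1, max 27) hi=[] (size 0) -> median=27
Step 2: insert 5 -> lo=[5] (size 1, max 5) hi=[27] (size 1, min 27) -> median=16
Step 3: insert 39 -> lo=[5, 27] (size 2, max 27) hi=[39] (size 1, min 39) -> median=27
Step 4: insert 23 -> lo=[5, 23] (size 2, max 23) hi=[27, 39] (size 2, min 27) -> median=25
Step 5: insert 50 -> lo=[5, 23, 27] (size 3, max 27) hi=[39, 50] (size 2, min 39) -> median=27
Step 6: insert 22 -> lo=[5, 22, 23] (size 3, max 23) hi=[27, 39, 50] (size 3, min 27) -> median=25
Step 7: insert 6 -> lo=[5, 6, 22, 23] (size 4, max 23) hi=[27, 39, 50] (size 3, min 27) -> median=23
Step 8: insert 21 -> lo=[5, 6, 21, 22] (size 4, max 22) hi=[23, 27, 39, 50] (size 4, min 23) -> median=22.5
Step 9: insert 27 -> lo=[5, 6, 21, 22, 23] (size 5, max 23) hi=[27, 27, 39, 50] (size 4, min 27) -> median=23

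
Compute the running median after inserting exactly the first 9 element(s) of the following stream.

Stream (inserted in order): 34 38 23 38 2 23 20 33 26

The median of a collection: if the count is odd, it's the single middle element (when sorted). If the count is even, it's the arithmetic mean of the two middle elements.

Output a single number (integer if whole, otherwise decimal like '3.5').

Step 1: insert 34 -> lo=[34] (size 1, max 34) hi=[] (size 0) -> median=34
Step 2: insert 38 -> lo=[34] (size 1, max 34) hi=[38] (size 1, min 38) -> median=36
Step 3: insert 23 -> lo=[23, 34] (size 2, max 34) hi=[38] (size 1, min 38) -> median=34
Step 4: insert 38 -> lo=[23, 34] (size 2, max 34) hi=[38, 38] (size 2, min 38) -> median=36
Step 5: insert 2 -> lo=[2, 23, 34] (size 3, max 34) hi=[38, 38] (size 2, min 38) -> median=34
Step 6: insert 23 -> lo=[2, 23, 23] (size 3, max 23) hi=[34, 38, 38] (size 3, min 34) -> median=28.5
Step 7: insert 20 -> lo=[2, 20, 23, 23] (size 4, max 23) hi=[34, 38, 38] (size 3, min 34) -> median=23
Step 8: insert 33 -> lo=[2, 20, 23, 23] (size 4, max 23) hi=[33, 34, 38, 38] (size 4, min 33) -> median=28
Step 9: insert 26 -> lo=[2, 20, 23, 23, 26] (size 5, max 26) hi=[33, 34, 38, 38] (size 4, min 33) -> median=26

Answer: 26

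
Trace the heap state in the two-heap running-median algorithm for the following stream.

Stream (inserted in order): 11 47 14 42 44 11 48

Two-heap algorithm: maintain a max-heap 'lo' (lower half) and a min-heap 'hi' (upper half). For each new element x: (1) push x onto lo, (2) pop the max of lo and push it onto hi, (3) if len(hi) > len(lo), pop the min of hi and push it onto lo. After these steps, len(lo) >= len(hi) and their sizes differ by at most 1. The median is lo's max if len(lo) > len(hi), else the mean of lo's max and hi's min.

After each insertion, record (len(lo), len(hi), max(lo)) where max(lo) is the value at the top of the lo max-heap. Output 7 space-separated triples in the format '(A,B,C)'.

Step 1: insert 11 -> lo=[11] hi=[] -> (len(lo)=1, len(hi)=0, max(lo)=11)
Step 2: insert 47 -> lo=[11] hi=[47] -> (len(lo)=1, len(hi)=1, max(lo)=11)
Step 3: insert 14 -> lo=[11, 14] hi=[47] -> (len(lo)=2, len(hi)=1, max(lo)=14)
Step 4: insert 42 -> lo=[11, 14] hi=[42, 47] -> (len(lo)=2, len(hi)=2, max(lo)=14)
Step 5: insert 44 -> lo=[11, 14, 42] hi=[44, 47] -> (len(lo)=3, len(hi)=2, max(lo)=42)
Step 6: insert 11 -> lo=[11, 11, 14] hi=[42, 44, 47] -> (len(lo)=3, len(hi)=3, max(lo)=14)
Step 7: insert 48 -> lo=[11, 11, 14, 42] hi=[44, 47, 48] -> (len(lo)=4, len(hi)=3, max(lo)=42)

Answer: (1,0,11) (1,1,11) (2,1,14) (2,2,14) (3,2,42) (3,3,14) (4,3,42)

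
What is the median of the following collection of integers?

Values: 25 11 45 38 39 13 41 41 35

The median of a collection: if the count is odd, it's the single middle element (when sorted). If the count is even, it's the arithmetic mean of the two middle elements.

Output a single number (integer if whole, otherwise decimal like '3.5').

Answer: 38

Derivation:
Step 1: insert 25 -> lo=[25] (size 1, max 25) hi=[] (size 0) -> median=25
Step 2: insert 11 -> lo=[11] (size 1, max 11) hi=[25] (size 1, min 25) -> median=18
Step 3: insert 45 -> lo=[11, 25] (size 2, max 25) hi=[45] (size 1, min 45) -> median=25
Step 4: insert 38 -> lo=[11, 25] (size 2, max 25) hi=[38, 45] (size 2, min 38) -> median=31.5
Step 5: insert 39 -> lo=[11, 25, 38] (size 3, max 38) hi=[39, 45] (size 2, min 39) -> median=38
Step 6: insert 13 -> lo=[11, 13, 25] (size 3, max 25) hi=[38, 39, 45] (size 3, min 38) -> median=31.5
Step 7: insert 41 -> lo=[11, 13, 25, 38] (size 4, max 38) hi=[39, 41, 45] (size 3, min 39) -> median=38
Step 8: insert 41 -> lo=[11, 13, 25, 38] (size 4, max 38) hi=[39, 41, 41, 45] (size 4, min 39) -> median=38.5
Step 9: insert 35 -> lo=[11, 13, 25, 35, 38] (size 5, max 38) hi=[39, 41, 41, 45] (size 4, min 39) -> median=38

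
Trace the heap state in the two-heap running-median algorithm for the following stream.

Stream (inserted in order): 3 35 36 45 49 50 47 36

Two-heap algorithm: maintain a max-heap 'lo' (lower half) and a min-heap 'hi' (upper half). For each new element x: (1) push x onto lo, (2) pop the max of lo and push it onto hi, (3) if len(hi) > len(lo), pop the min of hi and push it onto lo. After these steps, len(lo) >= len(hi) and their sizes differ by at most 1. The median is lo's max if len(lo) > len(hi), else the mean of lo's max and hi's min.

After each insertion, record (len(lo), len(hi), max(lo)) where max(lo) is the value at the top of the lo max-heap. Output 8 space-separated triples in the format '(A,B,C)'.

Step 1: insert 3 -> lo=[3] hi=[] -> (len(lo)=1, len(hi)=0, max(lo)=3)
Step 2: insert 35 -> lo=[3] hi=[35] -> (len(lo)=1, len(hi)=1, max(lo)=3)
Step 3: insert 36 -> lo=[3, 35] hi=[36] -> (len(lo)=2, len(hi)=1, max(lo)=35)
Step 4: insert 45 -> lo=[3, 35] hi=[36, 45] -> (len(lo)=2, len(hi)=2, max(lo)=35)
Step 5: insert 49 -> lo=[3, 35, 36] hi=[45, 49] -> (len(lo)=3, len(hi)=2, max(lo)=36)
Step 6: insert 50 -> lo=[3, 35, 36] hi=[45, 49, 50] -> (len(lo)=3, len(hi)=3, max(lo)=36)
Step 7: insert 47 -> lo=[3, 35, 36, 45] hi=[47, 49, 50] -> (len(lo)=4, len(hi)=3, max(lo)=45)
Step 8: insert 36 -> lo=[3, 35, 36, 36] hi=[45, 47, 49, 50] -> (len(lo)=4, len(hi)=4, max(lo)=36)

Answer: (1,0,3) (1,1,3) (2,1,35) (2,2,35) (3,2,36) (3,3,36) (4,3,45) (4,4,36)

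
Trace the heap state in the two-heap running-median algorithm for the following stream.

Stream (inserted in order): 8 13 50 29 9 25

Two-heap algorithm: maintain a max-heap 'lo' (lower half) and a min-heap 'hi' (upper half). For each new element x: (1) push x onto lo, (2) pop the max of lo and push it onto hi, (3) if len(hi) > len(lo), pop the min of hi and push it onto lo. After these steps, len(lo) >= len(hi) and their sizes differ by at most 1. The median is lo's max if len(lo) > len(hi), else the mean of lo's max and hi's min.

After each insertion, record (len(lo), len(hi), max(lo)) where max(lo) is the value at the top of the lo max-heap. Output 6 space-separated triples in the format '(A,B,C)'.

Step 1: insert 8 -> lo=[8] hi=[] -> (len(lo)=1, len(hi)=0, max(lo)=8)
Step 2: insert 13 -> lo=[8] hi=[13] -> (len(lo)=1, len(hi)=1, max(lo)=8)
Step 3: insert 50 -> lo=[8, 13] hi=[50] -> (len(lo)=2, len(hi)=1, max(lo)=13)
Step 4: insert 29 -> lo=[8, 13] hi=[29, 50] -> (len(lo)=2, len(hi)=2, max(lo)=13)
Step 5: insert 9 -> lo=[8, 9, 13] hi=[29, 50] -> (len(lo)=3, len(hi)=2, max(lo)=13)
Step 6: insert 25 -> lo=[8, 9, 13] hi=[25, 29, 50] -> (len(lo)=3, len(hi)=3, max(lo)=13)

Answer: (1,0,8) (1,1,8) (2,1,13) (2,2,13) (3,2,13) (3,3,13)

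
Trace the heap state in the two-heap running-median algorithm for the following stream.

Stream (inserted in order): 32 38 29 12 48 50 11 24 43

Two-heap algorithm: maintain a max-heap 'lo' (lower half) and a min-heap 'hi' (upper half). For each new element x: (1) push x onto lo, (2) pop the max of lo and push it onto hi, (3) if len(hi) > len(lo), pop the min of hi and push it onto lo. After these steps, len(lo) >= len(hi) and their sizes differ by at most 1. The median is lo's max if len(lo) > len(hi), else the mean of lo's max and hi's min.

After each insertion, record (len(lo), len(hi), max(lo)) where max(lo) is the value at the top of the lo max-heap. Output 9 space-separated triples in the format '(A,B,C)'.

Step 1: insert 32 -> lo=[32] hi=[] -> (len(lo)=1, len(hi)=0, max(lo)=32)
Step 2: insert 38 -> lo=[32] hi=[38] -> (len(lo)=1, len(hi)=1, max(lo)=32)
Step 3: insert 29 -> lo=[29, 32] hi=[38] -> (len(lo)=2, len(hi)=1, max(lo)=32)
Step 4: insert 12 -> lo=[12, 29] hi=[32, 38] -> (len(lo)=2, len(hi)=2, max(lo)=29)
Step 5: insert 48 -> lo=[12, 29, 32] hi=[38, 48] -> (len(lo)=3, len(hi)=2, max(lo)=32)
Step 6: insert 50 -> lo=[12, 29, 32] hi=[38, 48, 50] -> (len(lo)=3, len(hi)=3, max(lo)=32)
Step 7: insert 11 -> lo=[11, 12, 29, 32] hi=[38, 48, 50] -> (len(lo)=4, len(hi)=3, max(lo)=32)
Step 8: insert 24 -> lo=[11, 12, 24, 29] hi=[32, 38, 48, 50] -> (len(lo)=4, len(hi)=4, max(lo)=29)
Step 9: insert 43 -> lo=[11, 12, 24, 29, 32] hi=[38, 43, 48, 50] -> (len(lo)=5, len(hi)=4, max(lo)=32)

Answer: (1,0,32) (1,1,32) (2,1,32) (2,2,29) (3,2,32) (3,3,32) (4,3,32) (4,4,29) (5,4,32)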